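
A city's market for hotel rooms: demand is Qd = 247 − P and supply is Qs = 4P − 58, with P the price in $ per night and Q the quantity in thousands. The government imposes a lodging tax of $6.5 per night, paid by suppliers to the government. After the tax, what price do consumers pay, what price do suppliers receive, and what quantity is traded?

Before the tax: set 247 − P = 4P − 58 → P* = $61, Q* = 186.
With the tax collected from suppliers, supply shifts: Qs = 4(P − 6.5) − 58.
Solving gives Q = 180.8 with consumers paying $66.2 and suppliers receiving $59.7 (the $6.5 wedge).
The less price-elastic side of the market bears the larger share of a per-unit tax.

Consumers pay $66.2; suppliers receive $59.7; quantity = 180.8.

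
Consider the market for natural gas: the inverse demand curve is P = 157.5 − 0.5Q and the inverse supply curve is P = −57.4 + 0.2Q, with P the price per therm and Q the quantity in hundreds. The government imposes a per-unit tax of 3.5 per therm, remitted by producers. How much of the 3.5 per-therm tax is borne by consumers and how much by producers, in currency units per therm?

Rewrite in direct form: Qd = 315 − 2P and Qs = 5P + 287.
Before the tax: set 315 − 2P = 5P + 287 → P* = 4, Q* = 307.
With the tax collected from producers, supply shifts: Qs = 5(P − 3.5) + 287.
Solving gives Q = 302 with consumers paying 6.5 and producers receiving 3 (the 3.5 wedge).
Burden on consumers: 2.5; on producers: 1. (They sum to 3.5.)
The less price-elastic side of the market bears the larger share of a per-unit tax.

Consumers bear 2.5 per therm; producers bear 1 per therm.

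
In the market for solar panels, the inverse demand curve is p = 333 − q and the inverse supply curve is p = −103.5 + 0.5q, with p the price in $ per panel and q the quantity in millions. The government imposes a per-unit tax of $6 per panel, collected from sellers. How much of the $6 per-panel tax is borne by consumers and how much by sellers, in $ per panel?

Consumers bear $4 per panel; sellers bear $2 per panel.

Rewrite in direct form: qd = 333 − p and qs = 2p + 207.
Before the tax: set 333 − p = 2p + 207 → p* = $42, q* = 291.
With the tax collected from sellers, supply shifts: qs = 2(p − 6) + 207.
New equilibrium: consumers pay $46, sellers receive $40, q = 287. (Wedge: pb − ps = 6.)
Burden on consumers: $4; on sellers: $2. (They sum to $6.)
The less price-elastic side of the market bears the larger share of a per-unit tax.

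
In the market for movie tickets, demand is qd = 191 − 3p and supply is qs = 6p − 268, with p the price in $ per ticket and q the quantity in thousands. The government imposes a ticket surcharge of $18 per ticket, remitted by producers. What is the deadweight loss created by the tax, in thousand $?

Without the tax, 191 − 3p = 6p − 268 gives 9p = 459, so p* = $51 and q* = 38.
With the tax collected from producers, supply shifts: qs = 6(p − 18) − 268.
New equilibrium: consumers pay $63, producers receive $45, q = 2. (Wedge: pb − ps = 18.)
Quantity falls by |ΔQ| = |38 − 2| = 36.
DWL = ½ · t · |ΔQ| = ½ · 18 · 36 = $324.

Deadweight loss = $324 thousand.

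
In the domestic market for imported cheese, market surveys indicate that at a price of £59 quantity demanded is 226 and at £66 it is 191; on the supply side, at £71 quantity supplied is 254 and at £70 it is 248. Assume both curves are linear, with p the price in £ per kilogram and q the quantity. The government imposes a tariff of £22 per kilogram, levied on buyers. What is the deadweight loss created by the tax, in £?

Demand slope: (191 − 226)/(66 − 59) = -5, so qd = 521 − 5p.
Supply slope: (248 − 254)/(70 − 71) = 6, so qs = 6p − 172.
Before the tax: set 521 − 5p = 6p − 172 → p* = £63, q* = 206.
With the tax collected from buyers, demand (in seller-price terms) shifts: qd = 521 − 5(p + 22).
Solving gives q = 146 with buyers paying £75 and sellers receiving £53 (the £22 wedge).
Quantity falls by |ΔQ| = |206 − 146| = 60.
DWL = ½ · t · |ΔQ| = ½ · 22 · 60 = £660.

Deadweight loss = £660.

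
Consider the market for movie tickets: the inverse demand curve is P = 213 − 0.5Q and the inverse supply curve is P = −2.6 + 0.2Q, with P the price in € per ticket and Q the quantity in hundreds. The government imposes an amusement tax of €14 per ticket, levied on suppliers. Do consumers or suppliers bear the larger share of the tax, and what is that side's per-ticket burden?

Inverting to Q(P) form: Qd = 426 − 2P; Qs = 5P + 13.
Without the tax, 426 − 2P = 5P + 13 gives 7P = 413, so P* = €59 and Q* = 308.
With the tax collected from suppliers, supply shifts: Qs = 5(P − 14) + 13.
New equilibrium: consumers pay €69, suppliers receive €55, Q = 288. (Wedge: Pb − Ps = 14.)
Per-ticket burden: consumers €10, suppliers €4.
Consumers take the larger share because demand is less price-elastic here (demand slope 2 vs supply slope 5).

Consumers bear the larger share: €10 per ticket.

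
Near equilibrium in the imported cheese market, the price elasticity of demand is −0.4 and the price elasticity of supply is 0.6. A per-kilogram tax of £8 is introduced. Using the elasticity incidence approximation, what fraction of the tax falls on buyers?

Incidence ratio: buyers' share ≈ εs / (εs + |εd|) = 0.6 / (0.6 + 0.4) = 0.6.
Supply is the more elastic side, so buyers bear the larger share.

Buyers' share ≈ 0.6.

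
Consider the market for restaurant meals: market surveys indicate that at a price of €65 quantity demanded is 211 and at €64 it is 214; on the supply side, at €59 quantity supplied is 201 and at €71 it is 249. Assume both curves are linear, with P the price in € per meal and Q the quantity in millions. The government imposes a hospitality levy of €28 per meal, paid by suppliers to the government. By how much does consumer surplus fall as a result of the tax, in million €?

Demand slope: (214 − 211)/(64 − 65) = -3, so Qd = 406 − 3P.
Supply slope: (249 − 201)/(71 − 59) = 4, so Qs = 4P − 35.
Before the tax: set 406 − 3P = 4P − 35 → P* = €63, Q* = 217.
With the tax collected from suppliers, supply shifts: Qs = 4(P − 28) − 35.
New equilibrium: consumers pay €79, suppliers receive €51, Q = 169. (Wedge: Pb − Ps = 28.)
ΔCS is the trapezoid between Q = 169 and Q = 217 of height €16: ½ · (217 + 169) · 16 = €3088.

Consumer surplus falls by €3088 million.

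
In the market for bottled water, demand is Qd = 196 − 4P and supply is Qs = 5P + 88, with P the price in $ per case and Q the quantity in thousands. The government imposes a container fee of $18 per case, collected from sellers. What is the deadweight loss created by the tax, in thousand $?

Without the tax, 196 − 4P = 5P + 88 gives 9P = 108, so P* = $12 and Q* = 148.
With the tax collected from sellers, supply shifts: Qs = 5(P − 18) + 88.
Solving gives Q = 108 with consumers paying $22 and sellers receiving $4 (the $18 wedge).
Quantity falls by |ΔQ| = |148 − 108| = 40.
DWL = ½ · t · |ΔQ| = ½ · 18 · 40 = $360.

Deadweight loss = $360 thousand.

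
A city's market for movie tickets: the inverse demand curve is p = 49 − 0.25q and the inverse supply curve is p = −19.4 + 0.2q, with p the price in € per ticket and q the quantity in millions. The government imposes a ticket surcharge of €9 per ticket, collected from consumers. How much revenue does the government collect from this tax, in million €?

Rewrite in direct form: qd = 196 − 4p and qs = 5p + 97.
Before the tax: set 196 − 4p = 5p + 97 → p* = €11, q* = 152.
With the tax collected from consumers, demand (in seller-price terms) shifts: qd = 196 − 4(p + 9).
Solving gives q = 132 with consumers paying €16 and suppliers receiving €7 (the €9 wedge).
Revenue = t · Q = 9 · 132 = €1188.

Tax revenue = €1188 million.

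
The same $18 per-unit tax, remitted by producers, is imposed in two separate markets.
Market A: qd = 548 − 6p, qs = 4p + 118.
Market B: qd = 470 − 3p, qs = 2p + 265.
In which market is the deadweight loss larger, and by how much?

Market A, by $194.4.

Market A: pre-tax p* = $43, q* = 290; post-tax q = 246.8; deadweight loss = $388.8.
Market B: pre-tax p* = $41, q* = 347; post-tax q = 325.4; deadweight loss = $194.4.
Difference: $388.8 vs $194.4 → market A is larger by $194.4.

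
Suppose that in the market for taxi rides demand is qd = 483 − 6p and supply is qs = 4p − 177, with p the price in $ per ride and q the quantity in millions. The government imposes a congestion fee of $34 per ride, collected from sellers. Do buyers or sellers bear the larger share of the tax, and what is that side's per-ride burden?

Sellers bear the larger share: $20.4 per ride.

Without the tax, 483 − 6p = 4p − 177 gives 10p = 660, so p* = $66 and q* = 87.
With the tax collected from sellers, supply shifts: qs = 4(p − 34) − 177.
Solving gives q = 5.4 with buyers paying $79.6 and sellers receiving $45.6 (the $34 wedge).
Per-ride burden: buyers $13.6, sellers $20.4.
Sellers take the larger share because supply is less price-elastic here (demand slope 6 vs supply slope 4).
The less price-elastic side of the market bears the larger share of a per-unit tax.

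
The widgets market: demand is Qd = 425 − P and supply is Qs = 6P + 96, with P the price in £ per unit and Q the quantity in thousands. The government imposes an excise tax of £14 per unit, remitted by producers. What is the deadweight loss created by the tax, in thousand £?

Before the tax: set 425 − P = 6P + 96 → P* = £47, Q* = 378.
With the tax collected from producers, supply shifts: Qs = 6(P − 14) + 96.
Solving gives Q = 366 with buyers paying £59 and producers receiving £45 (the £14 wedge).
Quantity falls by |ΔQ| = |378 − 366| = 12.
DWL = ½ · t · |ΔQ| = ½ · 14 · 12 = £84.

Deadweight loss = £84 thousand.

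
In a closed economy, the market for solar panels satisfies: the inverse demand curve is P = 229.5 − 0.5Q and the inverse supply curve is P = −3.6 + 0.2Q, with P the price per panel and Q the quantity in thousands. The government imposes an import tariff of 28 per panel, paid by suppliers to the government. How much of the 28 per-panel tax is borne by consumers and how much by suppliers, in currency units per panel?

Inverting to Q(P) form: Qd = 459 − 2P; Qs = 5P + 18.
Without the tax, 459 − 2P = 5P + 18 gives 7P = 441, so P* = 63 and Q* = 333.
With the tax collected from suppliers, supply shifts: Qs = 5(P − 28) + 18.
New equilibrium: consumers pay 83, suppliers receive 55, Q = 293. (Wedge: Pb − Ps = 28.)
Burden on consumers: 20; on suppliers: 8. (They sum to 28.)

Consumers bear 20 per panel; suppliers bear 8 per panel.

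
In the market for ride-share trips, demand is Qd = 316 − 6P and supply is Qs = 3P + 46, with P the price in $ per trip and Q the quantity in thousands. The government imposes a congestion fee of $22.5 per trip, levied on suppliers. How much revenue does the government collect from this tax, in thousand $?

Before the tax: set 316 − 6P = 3P + 46 → P* = $30, Q* = 136.
With the tax collected from suppliers, supply shifts: Qs = 3(P − 22.5) + 46.
Solving gives Q = 91 with buyers paying $37.5 and suppliers receiving $15 (the $22.5 wedge).
Revenue = t · Q = 22.5 · 91 = $2047.5.

Tax revenue = $2047.5 thousand.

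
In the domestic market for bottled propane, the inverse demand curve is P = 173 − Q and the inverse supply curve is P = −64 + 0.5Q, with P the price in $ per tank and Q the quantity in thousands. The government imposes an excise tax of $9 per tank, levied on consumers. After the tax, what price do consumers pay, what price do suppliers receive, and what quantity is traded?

Rewrite in direct form: Qd = 173 − P and Qs = 2P + 128.
Without the tax, 173 − P = 2P + 128 gives 3P = 45, so P* = $15 and Q* = 158.
With the tax collected from consumers, demand (in seller-price terms) shifts: Qd = 173 − (P + 9).
Solving gives Q = 152 with consumers paying $21 and suppliers receiving $12 (the $9 wedge).

Consumers pay $21; suppliers receive $12; quantity = 152.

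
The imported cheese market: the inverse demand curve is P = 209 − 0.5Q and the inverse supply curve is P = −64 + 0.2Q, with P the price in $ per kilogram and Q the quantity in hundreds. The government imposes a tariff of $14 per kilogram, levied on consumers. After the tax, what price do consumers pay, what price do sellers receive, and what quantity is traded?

Rewrite in direct form: Qd = 418 − 2P and Qs = 5P + 320.
Without the tax, 418 − 2P = 5P + 320 gives 7P = 98, so P* = $14 and Q* = 390.
With the tax collected from consumers, demand (in seller-price terms) shifts: Qd = 418 − 2(P + 14).
Solving gives Q = 370 with consumers paying $24 and sellers receiving $10 (the $14 wedge).
The less price-elastic side of the market bears the larger share of a per-unit tax.

Consumers pay $24; sellers receive $10; quantity = 370.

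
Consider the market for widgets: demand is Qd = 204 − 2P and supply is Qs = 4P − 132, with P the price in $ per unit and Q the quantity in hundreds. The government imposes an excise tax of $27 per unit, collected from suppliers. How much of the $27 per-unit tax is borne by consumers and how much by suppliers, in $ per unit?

Consumers bear $18 per unit; suppliers bear $9 per unit.

Before the tax: set 204 − 2P = 4P − 132 → P* = $56, Q* = 92.
With the tax collected from suppliers, supply shifts: Qs = 4(P − 27) − 132.
New equilibrium: consumers pay $74, suppliers receive $47, Q = 56. (Wedge: Pb − Ps = 27.)
Burden on consumers: $18; on suppliers: $9. (They sum to $27.)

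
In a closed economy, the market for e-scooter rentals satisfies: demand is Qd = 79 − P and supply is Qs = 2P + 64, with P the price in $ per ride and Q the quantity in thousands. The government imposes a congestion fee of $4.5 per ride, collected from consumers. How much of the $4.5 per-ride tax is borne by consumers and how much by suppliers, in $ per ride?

Without the tax, 79 − P = 2P + 64 gives 3P = 15, so P* = $5 and Q* = 74.
With the tax collected from consumers, demand (in seller-price terms) shifts: Qd = 79 − (P + 4.5).
Solving gives Q = 71 with consumers paying $8 and suppliers receiving $3.5 (the $4.5 wedge).
Burden on consumers: $3; on suppliers: $1.5. (They sum to $4.5.)
The less price-elastic side of the market bears the larger share of a per-unit tax.

Consumers bear $3 per ride; suppliers bear $1.5 per ride.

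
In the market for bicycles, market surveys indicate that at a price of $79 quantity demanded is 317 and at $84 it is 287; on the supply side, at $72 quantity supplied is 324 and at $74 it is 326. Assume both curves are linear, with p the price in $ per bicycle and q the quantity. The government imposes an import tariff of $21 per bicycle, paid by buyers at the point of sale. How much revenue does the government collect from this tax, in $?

Demand slope: (287 − 317)/(84 − 79) = -6, so qd = 791 − 6p.
Supply slope: (326 − 324)/(74 − 72) = 1, so qs = p + 252.
Before the tax: set 791 − 6p = p + 252 → p* = $77, q* = 329.
With the tax collected from buyers, demand (in seller-price terms) shifts: qd = 791 − 6(p + 21).
Solving gives q = 311 with buyers paying $80 and producers receiving $59 (the $21 wedge).
Revenue = t · Q = 21 · 311 = $6531.

Tax revenue = $6531.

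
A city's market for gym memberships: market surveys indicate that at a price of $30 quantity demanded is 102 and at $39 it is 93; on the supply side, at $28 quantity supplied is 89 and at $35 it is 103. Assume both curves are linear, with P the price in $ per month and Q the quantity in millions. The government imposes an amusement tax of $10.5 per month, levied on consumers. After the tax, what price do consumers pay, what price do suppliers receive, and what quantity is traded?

Demand slope: (93 − 102)/(39 − 30) = -1, so Qd = 132 − P.
Supply slope: (103 − 89)/(35 − 28) = 2, so Qs = 2P + 33.
Before the tax: set 132 − P = 2P + 33 → P* = $33, Q* = 99.
With the tax collected from consumers, demand (in seller-price terms) shifts: Qd = 132 − (P + 10.5).
New equilibrium: consumers pay $40, suppliers receive $29.5, Q = 92. (Wedge: Pb − Ps = 10.5.)

Consumers pay $40; suppliers receive $29.5; quantity = 92.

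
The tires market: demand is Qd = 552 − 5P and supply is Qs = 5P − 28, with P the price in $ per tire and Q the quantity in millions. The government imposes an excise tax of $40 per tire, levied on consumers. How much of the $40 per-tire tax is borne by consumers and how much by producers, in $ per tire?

Consumers bear $20 per tire; producers bear $20 per tire.

Before the tax: set 552 − 5P = 5P − 28 → P* = $58, Q* = 262.
With the tax collected from consumers, demand (in seller-price terms) shifts: Qd = 552 − 5(P + 40).
Solving gives Q = 162 with consumers paying $78 and producers receiving $38 (the $40 wedge).
Burden on consumers: $20; on producers: $20. (They sum to $40.)
The less price-elastic side of the market bears the larger share of a per-unit tax.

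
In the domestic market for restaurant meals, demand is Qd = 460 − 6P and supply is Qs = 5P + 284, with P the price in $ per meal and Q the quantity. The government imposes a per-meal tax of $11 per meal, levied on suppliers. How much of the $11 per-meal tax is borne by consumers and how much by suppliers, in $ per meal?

Consumers bear $5 per meal; suppliers bear $6 per meal.

Without the tax, 460 − 6P = 5P + 284 gives 11P = 176, so P* = $16 and Q* = 364.
With the tax collected from suppliers, supply shifts: Qs = 5(P − 11) + 284.
New equilibrium: consumers pay $21, suppliers receive $10, Q = 334. (Wedge: Pb − Ps = 11.)
Burden on consumers: $5; on suppliers: $6. (They sum to $11.)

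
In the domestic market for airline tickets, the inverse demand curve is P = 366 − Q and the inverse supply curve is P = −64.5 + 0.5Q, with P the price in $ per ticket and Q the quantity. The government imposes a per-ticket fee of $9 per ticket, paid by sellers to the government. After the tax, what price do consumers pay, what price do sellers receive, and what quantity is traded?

Inverting to Q(P) form: Qd = 366 − P; Qs = 2P + 129.
Without the tax, 366 − P = 2P + 129 gives 3P = 237, so P* = $79 and Q* = 287.
With the tax collected from sellers, supply shifts: Qs = 2(P − 9) + 129.
New equilibrium: consumers pay $85, sellers receive $76, Q = 281. (Wedge: Pb − Ps = 9.)
The less price-elastic side of the market bears the larger share of a per-unit tax.

Consumers pay $85; sellers receive $76; quantity = 281.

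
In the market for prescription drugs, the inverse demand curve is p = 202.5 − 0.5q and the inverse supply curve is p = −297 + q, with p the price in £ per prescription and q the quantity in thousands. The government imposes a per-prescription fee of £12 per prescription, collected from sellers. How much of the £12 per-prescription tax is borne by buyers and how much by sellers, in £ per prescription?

Rewrite in direct form: qd = 405 − 2p and qs = p + 297.
Without the tax, 405 − 2p = p + 297 gives 3p = 108, so p* = £36 and q* = 333.
With the tax collected from sellers, supply shifts: qs = (p − 12) + 297.
New equilibrium: buyers pay £40, sellers receive £28, q = 325. (Wedge: pb − ps = 12.)
Burden on buyers: £4; on sellers: £8. (They sum to £12.)
The less price-elastic side of the market bears the larger share of a per-unit tax.

Buyers bear £4 per prescription; sellers bear £8 per prescription.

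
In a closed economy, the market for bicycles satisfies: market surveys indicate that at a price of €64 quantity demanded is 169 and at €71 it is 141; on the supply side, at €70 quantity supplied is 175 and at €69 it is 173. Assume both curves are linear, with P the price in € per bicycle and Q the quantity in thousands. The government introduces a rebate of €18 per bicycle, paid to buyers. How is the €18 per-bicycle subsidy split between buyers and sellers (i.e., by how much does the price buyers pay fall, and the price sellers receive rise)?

Buyers gain €6 per bicycle; sellers gain €12 per bicycle.

Demand slope: (141 − 169)/(71 − 64) = -4, so Qd = 425 − 4P.
Supply slope: (173 − 175)/(69 − 70) = 2, so Qs = 2P + 35.
Without the subsidy, 425 − 4P = 2P + 35 gives 6P = 390, so P* = €65 and Q* = 165.
With a per-unit subsidy paid to buyers, each effectively pays P − 18, so demand becomes Qd = 425 − 4(P − 18).
Solving gives Q = 189 with buyers paying €59 and sellers receiving €77 (the €18 wedge).
Gain to buyers: €6; to sellers: €12. (They sum to €18.)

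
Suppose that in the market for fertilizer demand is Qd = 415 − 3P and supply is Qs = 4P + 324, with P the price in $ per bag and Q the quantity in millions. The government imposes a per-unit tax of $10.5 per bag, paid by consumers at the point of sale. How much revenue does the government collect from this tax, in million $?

Tax revenue = $3759 million.

Without the tax, 415 − 3P = 4P + 324 gives 7P = 91, so P* = $13 and Q* = 376.
With the tax collected from consumers, demand (in seller-price terms) shifts: Qd = 415 − 3(P + 10.5).
New equilibrium: consumers pay $19, producers receive $8.5, Q = 358. (Wedge: Pb − Ps = 10.5.)
Revenue = t · Q = 10.5 · 358 = $3759.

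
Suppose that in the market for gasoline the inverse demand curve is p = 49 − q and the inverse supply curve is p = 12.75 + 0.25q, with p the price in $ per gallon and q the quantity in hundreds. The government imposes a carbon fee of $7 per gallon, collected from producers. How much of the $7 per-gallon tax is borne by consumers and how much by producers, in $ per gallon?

Consumers bear $5.6 per gallon; producers bear $1.4 per gallon.

Rewrite in direct form: qd = 49 − p and qs = 4p − 51.
Without the tax, 49 − p = 4p − 51 gives 5p = 100, so p* = $20 and q* = 29.
With the tax collected from producers, supply shifts: qs = 4(p − 7) − 51.
New equilibrium: consumers pay $25.6, producers receive $18.6, q = 23.4. (Wedge: pb − ps = 7.)
Burden on consumers: $5.6; on producers: $1.4. (They sum to $7.)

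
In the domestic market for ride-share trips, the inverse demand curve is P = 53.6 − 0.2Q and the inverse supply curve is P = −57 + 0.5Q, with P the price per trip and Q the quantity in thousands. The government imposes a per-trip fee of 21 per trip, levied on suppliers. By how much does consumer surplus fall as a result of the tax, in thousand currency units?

Consumer surplus falls by 858 thousand.

Inverting to Q(P) form: Qd = 268 − 5P; Qs = 2P + 114.
Before the tax: set 268 − 5P = 2P + 114 → P* = 22, Q* = 158.
With the tax collected from suppliers, supply shifts: Qs = 2(P − 21) + 114.
New equilibrium: buyers pay 28, suppliers receive 7, Q = 128. (Wedge: Pb − Ps = 21.)
ΔCS is the trapezoid between Q = 128 and Q = 158 of height 6: ½ · (158 + 128) · 6 = 858.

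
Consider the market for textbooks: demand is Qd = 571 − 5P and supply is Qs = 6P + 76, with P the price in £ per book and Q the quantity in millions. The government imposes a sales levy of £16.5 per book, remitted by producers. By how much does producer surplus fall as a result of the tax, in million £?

Producer surplus falls by £2426.25 million.

Before the tax: set 571 − 5P = 6P + 76 → P* = £45, Q* = 346.
With the tax collected from producers, supply shifts: Qs = 6(P − 16.5) + 76.
New equilibrium: consumers pay £54, producers receive £37.5, Q = 301. (Wedge: Pb − Ps = 16.5.)
ΔPS is the trapezoid between Q = 301 and Q = 346 of height £7.5: ½ · (346 + 301) · 7.5 = £2426.25.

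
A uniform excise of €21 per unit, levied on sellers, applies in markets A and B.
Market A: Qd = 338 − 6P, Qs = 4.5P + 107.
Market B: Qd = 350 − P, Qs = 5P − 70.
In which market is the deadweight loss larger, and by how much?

Market A, by €383.25.

Market A: pre-tax P* = €22, Q* = 206; post-tax Q = 152; deadweight loss = €567.
Market B: pre-tax P* = €70, Q* = 280; post-tax Q = 262.5; deadweight loss = €183.75.
Difference: €567 vs €183.75 → market A is larger by €383.25.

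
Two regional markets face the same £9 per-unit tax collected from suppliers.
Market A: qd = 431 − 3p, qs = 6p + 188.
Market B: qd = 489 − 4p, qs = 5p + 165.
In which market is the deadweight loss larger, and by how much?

Market B, by £9.

Market A: pre-tax p* = £27, q* = 350; post-tax q = 332; deadweight loss = £81.
Market B: pre-tax p* = £36, q* = 345; post-tax q = 325; deadweight loss = £90.
Difference: £81 vs £90 → market B is larger by £9.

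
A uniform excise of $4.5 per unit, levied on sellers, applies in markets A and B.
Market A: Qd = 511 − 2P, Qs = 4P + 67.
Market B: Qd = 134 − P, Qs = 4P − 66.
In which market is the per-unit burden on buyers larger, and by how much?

Market B, by $0.6.

Market A: pre-tax P* = $74, Q* = 363; post-tax Q = 357; per-unit burden on buyers = $3.
Market B: pre-tax P* = $40, Q* = 94; post-tax Q = 90.4; per-unit burden on buyers = $3.6.
Difference: $3 vs $3.6 → market B is larger by $0.6.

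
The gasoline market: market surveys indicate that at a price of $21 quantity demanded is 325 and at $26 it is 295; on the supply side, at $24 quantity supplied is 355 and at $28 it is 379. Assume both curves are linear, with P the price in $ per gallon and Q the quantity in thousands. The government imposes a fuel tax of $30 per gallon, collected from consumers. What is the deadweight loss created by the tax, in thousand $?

Demand slope: (295 − 325)/(26 − 21) = -6, so Qd = 451 − 6P.
Supply slope: (379 − 355)/(28 − 24) = 6, so Qs = 6P + 211.
Before the tax: set 451 − 6P = 6P + 211 → P* = $20, Q* = 331.
With the tax collected from consumers, demand (in seller-price terms) shifts: Qd = 451 − 6(P + 30).
New equilibrium: consumers pay $35, producers receive $5, Q = 241. (Wedge: Pb − Ps = 30.)
Quantity falls by |ΔQ| = |331 − 241| = 90.
DWL = ½ · t · |ΔQ| = ½ · 30 · 90 = $1350.

Deadweight loss = $1350 thousand.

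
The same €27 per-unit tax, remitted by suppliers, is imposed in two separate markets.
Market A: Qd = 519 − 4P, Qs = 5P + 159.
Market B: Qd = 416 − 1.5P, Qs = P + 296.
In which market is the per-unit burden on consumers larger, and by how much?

Market A, by €4.2.

Market A: pre-tax P* = €40, Q* = 359; post-tax Q = 299; per-unit burden on consumers = €15.
Market B: pre-tax P* = €48, Q* = 344; post-tax Q = 327.8; per-unit burden on consumers = €10.8.
Difference: €15 vs €10.8 → market A is larger by €4.2.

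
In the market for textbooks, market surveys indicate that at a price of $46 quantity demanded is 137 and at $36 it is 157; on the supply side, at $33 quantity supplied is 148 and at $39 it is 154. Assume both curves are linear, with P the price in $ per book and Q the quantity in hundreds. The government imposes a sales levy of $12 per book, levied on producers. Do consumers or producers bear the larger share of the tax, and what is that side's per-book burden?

Producers bear the larger share: $8 per book.

Demand slope: (157 − 137)/(36 − 46) = -2, so Qd = 229 − 2P.
Supply slope: (154 − 148)/(39 − 33) = 1, so Qs = P + 115.
Without the tax, 229 − 2P = P + 115 gives 3P = 114, so P* = $38 and Q* = 153.
With the tax collected from producers, supply shifts: Qs = (P − 12) + 115.
Solving gives Q = 145 with consumers paying $42 and producers receiving $30 (the $12 wedge).
Per-book burden: consumers $4, producers $8.
Producers take the larger share because supply is less price-elastic here (demand slope 2 vs supply slope 1).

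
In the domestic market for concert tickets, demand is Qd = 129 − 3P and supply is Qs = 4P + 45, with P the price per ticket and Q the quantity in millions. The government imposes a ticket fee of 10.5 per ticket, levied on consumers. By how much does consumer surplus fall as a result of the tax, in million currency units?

Consumer surplus falls by 504 million.

Before the tax: set 129 − 3P = 4P + 45 → P* = 12, Q* = 93.
With the tax collected from consumers, demand (in seller-price terms) shifts: Qd = 129 − 3(P + 10.5).
Solving gives Q = 75 with consumers paying 18 and sellers receiving 7.5 (the 10.5 wedge).
ΔCS is the trapezoid between Q = 75 and Q = 93 of height 6: ½ · (93 + 75) · 6 = 504.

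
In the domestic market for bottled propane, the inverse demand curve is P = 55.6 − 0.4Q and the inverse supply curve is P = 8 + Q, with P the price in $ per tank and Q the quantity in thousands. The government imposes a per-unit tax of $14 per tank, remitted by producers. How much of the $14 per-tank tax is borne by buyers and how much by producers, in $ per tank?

Buyers bear $4 per tank; producers bear $10 per tank.

Rewrite in direct form: Qd = 139 − 2.5P and Qs = P − 8.
Before the tax: set 139 − 2.5P = P − 8 → P* = $42, Q* = 34.
With the tax collected from producers, supply shifts: Qs = (P − 14) − 8.
Solving gives Q = 24 with buyers paying $46 and producers receiving $32 (the $14 wedge).
Burden on buyers: $4; on producers: $10. (They sum to $14.)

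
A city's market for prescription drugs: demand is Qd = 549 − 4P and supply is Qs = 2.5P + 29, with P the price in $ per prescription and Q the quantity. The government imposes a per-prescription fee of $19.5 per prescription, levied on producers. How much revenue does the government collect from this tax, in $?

Before the tax: set 549 − 4P = 2.5P + 29 → P* = $80, Q* = 229.
With the tax collected from producers, supply shifts: Qs = 2.5(P − 19.5) + 29.
New equilibrium: consumers pay $87.5, producers receive $68, Q = 199. (Wedge: Pb − Ps = 19.5.)
Revenue = t · Q = 19.5 · 199 = $3880.5.

Tax revenue = $3880.5.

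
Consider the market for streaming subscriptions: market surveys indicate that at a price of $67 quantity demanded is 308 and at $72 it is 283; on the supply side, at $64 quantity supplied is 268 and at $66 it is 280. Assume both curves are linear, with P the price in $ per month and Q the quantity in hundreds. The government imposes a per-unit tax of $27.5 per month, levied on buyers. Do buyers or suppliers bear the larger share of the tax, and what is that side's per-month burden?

Buyers bear the larger share: $15 per month.

Demand slope: (283 − 308)/(72 − 67) = -5, so Qd = 643 − 5P.
Supply slope: (280 − 268)/(66 − 64) = 6, so Qs = 6P − 116.
Before the tax: set 643 − 5P = 6P − 116 → P* = $69, Q* = 298.
With the tax collected from buyers, demand (in seller-price terms) shifts: Qd = 643 − 5(P + 27.5).
New equilibrium: buyers pay $84, suppliers receive $56.5, Q = 223. (Wedge: Pb − Ps = 27.5.)
Per-month burden: buyers $15, suppliers $12.5.
Buyers take the larger share because demand is less price-elastic here (demand slope 5 vs supply slope 6).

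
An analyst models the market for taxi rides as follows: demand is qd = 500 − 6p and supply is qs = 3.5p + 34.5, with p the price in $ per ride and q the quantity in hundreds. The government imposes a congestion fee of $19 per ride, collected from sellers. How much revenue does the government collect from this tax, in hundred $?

Without the tax, 500 − 6p = 3.5p + 34.5 gives 9.5p = 465.5, so p* = $49 and q* = 206.
With the tax collected from sellers, supply shifts: qs = 3.5(p − 19) + 34.5.
New equilibrium: consumers pay $56, sellers receive $37, q = 164. (Wedge: pb − ps = 19.)
Revenue = t · Q = 19 · 164 = $3116.

Tax revenue = $3116 hundred.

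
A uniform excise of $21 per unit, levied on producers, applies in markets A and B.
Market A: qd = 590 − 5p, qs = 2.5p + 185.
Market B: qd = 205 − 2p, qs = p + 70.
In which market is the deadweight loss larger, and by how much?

Market A, by $220.5.

Market A: pre-tax p* = $54, q* = 320; post-tax q = 285; deadweight loss = $367.5.
Market B: pre-tax p* = $45, q* = 115; post-tax q = 101; deadweight loss = $147.
Difference: $367.5 vs $147 → market A is larger by $220.5.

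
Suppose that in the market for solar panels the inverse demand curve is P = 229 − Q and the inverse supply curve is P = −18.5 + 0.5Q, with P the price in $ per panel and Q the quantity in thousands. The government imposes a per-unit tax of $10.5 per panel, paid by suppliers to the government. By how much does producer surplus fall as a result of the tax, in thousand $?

Inverting to Q(P) form: Qd = 229 − P; Qs = 2P + 37.
Before the tax: set 229 − P = 2P + 37 → P* = $64, Q* = 165.
With the tax collected from suppliers, supply shifts: Qs = 2(P − 10.5) + 37.
New equilibrium: buyers pay $71, suppliers receive $60.5, Q = 158. (Wedge: Pb − Ps = 10.5.)
ΔPS is the trapezoid between Q = 158 and Q = 165 of height $3.5: ½ · (165 + 158) · 3.5 = $565.25.

Producer surplus falls by $565.25 thousand.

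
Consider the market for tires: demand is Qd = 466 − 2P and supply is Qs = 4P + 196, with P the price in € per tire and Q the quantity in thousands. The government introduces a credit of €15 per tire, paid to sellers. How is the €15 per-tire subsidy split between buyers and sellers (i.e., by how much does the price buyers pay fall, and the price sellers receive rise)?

Buyers gain €10 per tire; sellers gain €5 per tire.

Without the subsidy, 466 − 2P = 4P + 196 gives 6P = 270, so P* = €45 and Q* = 376.
With a per-unit subsidy paid to sellers, each receives P + 15 per unit sold, so supply becomes Qs = 4(P + 15) + 196.
New equilibrium: buyers pay €35, sellers receive €50, Q = 396. (Wedge: Pb − Ps = −15.)
Gain to buyers: €10; to sellers: €5. (They sum to €15.)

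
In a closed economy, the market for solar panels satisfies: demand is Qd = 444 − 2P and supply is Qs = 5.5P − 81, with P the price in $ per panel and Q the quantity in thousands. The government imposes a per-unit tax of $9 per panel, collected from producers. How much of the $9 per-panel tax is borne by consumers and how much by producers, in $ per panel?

Consumers bear $6.6 per panel; producers bear $2.4 per panel.

Without the tax, 444 − 2P = 5.5P − 81 gives 7.5P = 525, so P* = $70 and Q* = 304.
With the tax collected from producers, supply shifts: Qs = 5.5(P − 9) − 81.
Solving gives Q = 290.8 with consumers paying $76.6 and producers receiving $67.6 (the $9 wedge).
Burden on consumers: $6.6; on producers: $2.4. (They sum to $9.)
The less price-elastic side of the market bears the larger share of a per-unit tax.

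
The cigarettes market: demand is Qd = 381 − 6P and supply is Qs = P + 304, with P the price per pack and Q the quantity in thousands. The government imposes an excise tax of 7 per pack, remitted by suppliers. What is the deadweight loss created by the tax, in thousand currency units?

Deadweight loss = 21 thousand.

Before the tax: set 381 − 6P = P + 304 → P* = 11, Q* = 315.
With the tax collected from suppliers, supply shifts: Qs = (P − 7) + 304.
Solving gives Q = 309 with buyers paying 12 and suppliers receiving 5 (the 7 wedge).
Quantity falls by |ΔQ| = |315 − 309| = 6.
DWL = ½ · t · |ΔQ| = ½ · 7 · 6 = 21.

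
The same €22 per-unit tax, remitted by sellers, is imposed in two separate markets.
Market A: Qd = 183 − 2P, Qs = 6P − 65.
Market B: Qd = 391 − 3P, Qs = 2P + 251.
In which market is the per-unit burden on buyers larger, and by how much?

Market A: pre-tax P* = €31, Q* = 121; post-tax Q = 88; per-unit burden on buyers = €16.5.
Market B: pre-tax P* = €28, Q* = 307; post-tax Q = 280.6; per-unit burden on buyers = €8.8.
Difference: €16.5 vs €8.8 → market A is larger by €7.7.

Market A, by €7.7.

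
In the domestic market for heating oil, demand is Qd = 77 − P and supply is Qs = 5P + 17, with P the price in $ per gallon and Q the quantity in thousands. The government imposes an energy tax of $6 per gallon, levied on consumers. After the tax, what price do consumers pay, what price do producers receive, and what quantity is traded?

Before the tax: set 77 − P = 5P + 17 → P* = $10, Q* = 67.
With the tax collected from consumers, demand (in seller-price terms) shifts: Qd = 77 − (P + 6).
Solving gives Q = 62 with consumers paying $15 and producers receiving $9 (the $6 wedge).

Consumers pay $15; producers receive $9; quantity = 62.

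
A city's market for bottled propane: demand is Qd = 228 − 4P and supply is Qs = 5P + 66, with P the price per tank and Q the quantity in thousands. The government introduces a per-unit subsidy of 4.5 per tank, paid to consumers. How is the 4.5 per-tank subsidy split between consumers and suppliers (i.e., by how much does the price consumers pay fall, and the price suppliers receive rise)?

Consumers gain 2.5 per tank; suppliers gain 2 per tank.

Without the subsidy, 228 − 4P = 5P + 66 gives 9P = 162, so P* = 18 and Q* = 156.
With a per-unit subsidy paid to consumers, each effectively pays P − 4.5, so demand becomes Qd = 228 − 4(P − 4.5).
Solving gives Q = 166 with consumers paying 15.5 and suppliers receiving 20 (the 4.5 wedge).
Gain to consumers: 2.5; to suppliers: 2. (They sum to 4.5.)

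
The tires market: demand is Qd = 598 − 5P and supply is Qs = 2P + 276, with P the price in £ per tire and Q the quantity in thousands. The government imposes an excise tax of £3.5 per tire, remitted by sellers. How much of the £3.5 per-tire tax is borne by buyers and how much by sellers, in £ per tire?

Buyers bear £1 per tire; sellers bear £2.5 per tire.

Without the tax, 598 − 5P = 2P + 276 gives 7P = 322, so P* = £46 and Q* = 368.
With the tax collected from sellers, supply shifts: Qs = 2(P − 3.5) + 276.
Solving gives Q = 363 with buyers paying £47 and sellers receiving £43.5 (the £3.5 wedge).
Burden on buyers: £1; on sellers: £2.5. (They sum to £3.5.)
The less price-elastic side of the market bears the larger share of a per-unit tax.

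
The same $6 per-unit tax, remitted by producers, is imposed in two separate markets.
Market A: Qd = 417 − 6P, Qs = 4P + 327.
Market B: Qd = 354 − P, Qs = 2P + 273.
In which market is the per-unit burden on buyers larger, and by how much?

Market A: pre-tax P* = $9, Q* = 363; post-tax Q = 348.6; per-unit burden on buyers = $2.4.
Market B: pre-tax P* = $27, Q* = 327; post-tax Q = 323; per-unit burden on buyers = $4.
Difference: $2.4 vs $4 → market B is larger by $1.6.

Market B, by $1.6.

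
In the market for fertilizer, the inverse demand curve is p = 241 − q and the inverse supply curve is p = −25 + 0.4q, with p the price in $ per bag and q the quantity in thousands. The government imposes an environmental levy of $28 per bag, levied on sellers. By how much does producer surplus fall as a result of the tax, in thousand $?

Producer surplus falls by $1440 thousand.

Rewrite in direct form: qd = 241 − p and qs = 2.5p + 62.5.
Without the tax, 241 − p = 2.5p + 62.5 gives 3.5p = 178.5, so p* = $51 and q* = 190.
With the tax collected from sellers, supply shifts: qs = 2.5(p − 28) + 62.5.
New equilibrium: buyers pay $71, sellers receive $43, q = 170. (Wedge: pb − ps = 28.)
ΔPS is the trapezoid between Q = 170 and Q = 190 of height $8: ½ · (190 + 170) · 8 = $1440.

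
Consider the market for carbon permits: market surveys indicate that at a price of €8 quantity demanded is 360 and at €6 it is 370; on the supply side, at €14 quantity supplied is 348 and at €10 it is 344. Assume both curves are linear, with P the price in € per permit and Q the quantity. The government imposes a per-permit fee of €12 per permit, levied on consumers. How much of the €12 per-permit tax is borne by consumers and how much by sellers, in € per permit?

Consumers bear €2 per permit; sellers bear €10 per permit.

Demand slope: (370 − 360)/(6 − 8) = -5, so Qd = 400 − 5P.
Supply slope: (344 − 348)/(10 − 14) = 1, so Qs = P + 334.
Without the tax, 400 − 5P = P + 334 gives 6P = 66, so P* = €11 and Q* = 345.
With the tax collected from consumers, demand (in seller-price terms) shifts: Qd = 400 − 5(P + 12).
New equilibrium: consumers pay €13, sellers receive €1, Q = 335. (Wedge: Pb − Ps = 12.)
Burden on consumers: €2; on sellers: €10. (They sum to €12.)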